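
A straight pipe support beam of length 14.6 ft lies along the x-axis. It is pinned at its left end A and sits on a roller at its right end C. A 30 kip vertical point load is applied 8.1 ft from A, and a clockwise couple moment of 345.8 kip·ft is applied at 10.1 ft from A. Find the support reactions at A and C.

Moments about A: C_y·14.6 − 30·8.1 − 345.8 = 0 → C_y = 588.8/14.6 = 40.3288 ≈ 40.33 kip.
ΣF_y = 0: A_y + 40.3288 − 30 = 0 → A_y = -10.33 kip.
ΣF_x = 0: no horizontal applied forces, so A_x = 0.

A_x = 0, A_y = -10.33 kip, C_y = 40.33 kip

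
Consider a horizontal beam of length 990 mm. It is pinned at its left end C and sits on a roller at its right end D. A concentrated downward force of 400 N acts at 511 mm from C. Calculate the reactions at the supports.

Taking moments about C: D_y·990 − 400·511 = 0 → D_y = 204400/990 = 206.465 ≈ 206.5 N.
ΣF_y = 0: C_y + 206.465 − 400 = 0 → C_y = 193.5 N.
ΣF_x = 0: no horizontal applied forces, so C_x = 0.

C_x = 0, C_y = 193.5 N, D_y = 206.5 N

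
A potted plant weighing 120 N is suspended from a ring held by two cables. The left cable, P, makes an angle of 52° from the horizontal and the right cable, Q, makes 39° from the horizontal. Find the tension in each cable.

ΣF_x = 0: −T_P·cos52° + T_Q·cos39° = 0 → T_Q = 0.792208·T_P.
ΣF_y = 0: T_P·sin52° + T_Q·sin39° = 120.
Substitute: T_P·(0.788011 + 0.792208·0.62932) = 120 → T_P = 93.2717 ≈ 93.27 N.
Then T_Q = 0.792208 × 93.2717 = 73.89 N.

T_P = 93.27 N, T_Q = 73.89 N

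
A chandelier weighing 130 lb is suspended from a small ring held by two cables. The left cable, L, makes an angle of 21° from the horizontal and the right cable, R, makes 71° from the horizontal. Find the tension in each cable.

T_L = 42.35 lb, T_R = 121.4 lb

ΣF_x = 0: −T_L·cos21° + T_R·cos71° = 0 → T_R = 2.86754·T_L.
ΣF_y = 0: T_L·sin21° + T_R·sin71° = 130.
Substitute: T_L·(0.358368 + 2.86754·0.945519) = 130 → T_L = 42.3497 ≈ 42.35 lb.
Then T_R = 2.86754 × 42.3497 = 121.4 lb.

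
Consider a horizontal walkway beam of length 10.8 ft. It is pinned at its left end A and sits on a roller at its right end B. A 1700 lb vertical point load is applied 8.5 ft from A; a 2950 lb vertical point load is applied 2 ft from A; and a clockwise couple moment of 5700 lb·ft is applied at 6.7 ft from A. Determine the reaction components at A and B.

A_x = 0, A_y = 2238 lb, B_y = 2412 lb

Taking moments about A: B_y·10.8 − 1700·8.5 − 2950·2 − 5700 = 0 → B_y = 26050/10.8 = 2412.04 ≈ 2412 lb.
ΣF_y = 0: A_y + 2412.04 − 1700 − 2950 = 0 → A_y = 2238 lb.
ΣF_x = 0: no horizontal applied forces, so A_x = 0.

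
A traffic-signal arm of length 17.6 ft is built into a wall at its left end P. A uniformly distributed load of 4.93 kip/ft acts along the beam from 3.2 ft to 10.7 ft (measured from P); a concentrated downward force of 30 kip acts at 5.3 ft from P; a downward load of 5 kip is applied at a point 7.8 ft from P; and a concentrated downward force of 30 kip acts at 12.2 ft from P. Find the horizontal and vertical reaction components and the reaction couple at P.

Resultant of the distributed load: 4.93 × 7.5 = 36.975 kip at 6.95 ft from P.
ΣF_x = 0: P_x = 0.
ΣF_y = 0: P_y − 4.93·7.5 − 30 − 5 − 30 = 0 → P_y = 102.0 kip.
ΣM about P: M_P − (4.93·7.5)·6.95 − 30·5.3 − 5·7.8 − 30·12.2 = 0 → M_P = 821.0 kip·ft.

P_x = 0, P_y = 102.0 kip, M_P = 821.0 kip·ft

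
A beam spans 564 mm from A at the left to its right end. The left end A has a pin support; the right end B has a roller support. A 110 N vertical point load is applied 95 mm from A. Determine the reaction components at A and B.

A_x = 0, A_y = 91.47 N, B_y = 18.53 N

Taking moments about A: B_y·564 − 110·95 = 0 → B_y = 10450/564 = 18.5284 ≈ 18.53 N.
ΣF_y = 0: A_y + 18.5284 − 110 = 0 → A_y = 91.47 N.
ΣF_x = 0: no horizontal applied forces, so A_x = 0.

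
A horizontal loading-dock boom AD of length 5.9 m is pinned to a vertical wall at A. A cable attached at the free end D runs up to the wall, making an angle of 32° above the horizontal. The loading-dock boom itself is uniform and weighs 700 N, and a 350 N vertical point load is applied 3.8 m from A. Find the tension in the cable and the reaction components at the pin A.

ΣM about A: T·sin32°·5.9 − 700·2.95 − 350·3.8 = 0 → T = 3395/(5.9·0.529919) = 1085.87 ≈ 1086 N.
ΣF_x = 0: A_x − T·cos32° = 0 → A_x = 1085.87 × 0.848048 = 920.9 N.
ΣF_y = 0: A_y + T·sin32° − 700 − 350 = 0 → A_y = 1050 − 1085.87 × 0.529919 = 474.6 N.

T = 1086 N, A_x = 920.9 N, A_y = 474.6 N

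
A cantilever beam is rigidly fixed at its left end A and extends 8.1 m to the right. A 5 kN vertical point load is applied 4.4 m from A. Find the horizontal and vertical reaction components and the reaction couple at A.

A_x = 0, A_y = 5.000 kN, M_A = 22.00 kN·m

ΣF_x = 0: A_x = 0.
ΣF_y = 0: A_y − 5 = 0 → A_y = 5.000 kN.
ΣM about A: M_A − 5·4.4 = 0 → M_A = 22.00 kN·m.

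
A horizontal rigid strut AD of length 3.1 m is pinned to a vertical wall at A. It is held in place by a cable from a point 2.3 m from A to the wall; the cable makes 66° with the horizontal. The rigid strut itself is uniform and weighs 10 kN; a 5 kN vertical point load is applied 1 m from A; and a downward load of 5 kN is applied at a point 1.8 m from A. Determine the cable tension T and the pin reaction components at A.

T = 14.04 kN, A_x = 5.711 kN, A_y = 7.174 kN

ΣM about A: T·sin66°·2.3 − 10·1.55 − 5·1 − 5·1.8 = 0 → T = 29.5/(2.3·0.913545) = 14.0399 ≈ 14.04 kN.
ΣF_x = 0: A_x − T·cos66° = 0 → A_x = 14.0399 × 0.406737 = 5.711 kN.
ΣF_y = 0: A_y + T·sin66° − 10 − 5 − 5 = 0 → A_y = 20 − 14.0399 × 0.913545 = 7.174 kN.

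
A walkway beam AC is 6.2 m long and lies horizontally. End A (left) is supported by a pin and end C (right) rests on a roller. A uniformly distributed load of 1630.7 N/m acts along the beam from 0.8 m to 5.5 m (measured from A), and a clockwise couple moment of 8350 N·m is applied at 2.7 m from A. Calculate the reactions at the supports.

A_x = 0, A_y = 2424 N, C_y = 5241 N

Resultant of the distributed load: 1630.7 × 4.7 = 7664.29 N at 3.15 m from A.
ΣM about A: C_y·6.2 − (1630.7·4.7)·3.15 − 8350 = 0 → C_y = 32492.5135/6.2 = 5240.73 ≈ 5241 N.
ΣF_y = 0: A_y + 5240.73 − 1630.7·4.7 = 0 → A_y = 2424 N.
ΣF_x = 0: no horizontal applied forces, so A_x = 0.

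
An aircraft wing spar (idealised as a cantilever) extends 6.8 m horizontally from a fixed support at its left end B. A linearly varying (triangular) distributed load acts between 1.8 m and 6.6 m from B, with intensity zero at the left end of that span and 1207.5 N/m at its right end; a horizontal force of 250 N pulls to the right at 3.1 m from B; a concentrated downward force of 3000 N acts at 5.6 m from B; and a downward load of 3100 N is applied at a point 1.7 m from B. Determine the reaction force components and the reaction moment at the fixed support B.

B_x = -250.0 N, B_y = 8998 N, M_B = 36560 N·m

Resultant of the triangular load: ½ × 1207.5 × 4.8 = 2898 N, acting at 5 m from B (one-third of the span from the peak).
ΣF_x = 0: B_x + 250 = 0 → B_x = -250.0 N.
ΣF_y = 0: B_y − ½·1207.5·4.8 − 3000 − 3100 = 0 → B_y = 8998 N.
ΣM about B: M_B − (½·1207.5·4.8)·5 − 3000·5.6 − 3100·1.7 = 0 → M_B = 36560 N·m.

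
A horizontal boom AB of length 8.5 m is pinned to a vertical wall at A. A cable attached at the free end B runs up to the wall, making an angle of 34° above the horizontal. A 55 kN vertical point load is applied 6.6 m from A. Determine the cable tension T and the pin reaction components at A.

T = 76.37 kN, A_x = 63.31 kN, A_y = 12.29 kN

ΣM about A: T·sin34°·8.5 − 55·6.6 = 0 → T = 363/(8.5·0.559193) = 76.3706 ≈ 76.37 kN.
ΣF_x = 0: A_x − T·cos34° = 0 → A_x = 76.3706 × 0.829038 = 63.31 kN.
ΣF_y = 0: A_y + T·sin34° − 55 = 0 → A_y = 55 − 76.3706 × 0.559193 = 12.29 kN.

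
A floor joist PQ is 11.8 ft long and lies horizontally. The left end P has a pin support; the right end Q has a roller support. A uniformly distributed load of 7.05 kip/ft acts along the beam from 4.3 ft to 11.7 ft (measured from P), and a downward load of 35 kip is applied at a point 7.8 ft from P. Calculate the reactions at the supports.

P_x = 0, P_y = 28.66 kip, Q_y = 58.51 kip

Resultant of the distributed load: 7.05 × 7.4 = 52.17 kip at 8 ft from P.
Moments about P: Q_y·11.8 − (7.05·7.4)·8 − 35·7.8 = 0 → Q_y = 690.36/11.8 = 58.5051 ≈ 58.51 kip.
ΣF_y = 0: P_y + 58.5051 − 7.05·7.4 − 35 = 0 → P_y = 28.66 kip.
ΣF_x = 0: no horizontal applied forces, so P_x = 0.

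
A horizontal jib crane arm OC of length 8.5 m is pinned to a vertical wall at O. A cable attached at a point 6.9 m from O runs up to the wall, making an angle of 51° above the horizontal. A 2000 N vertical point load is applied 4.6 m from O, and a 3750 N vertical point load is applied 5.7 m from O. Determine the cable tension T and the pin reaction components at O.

T = 5702 N, O_x = 3588 N, O_y = 1319 N

ΣM about O: T·sin51°·6.9 − 2000·4.6 − 3750·5.7 = 0 → T = 30575/(6.9·0.777146) = 5701.84 ≈ 5702 N.
ΣF_x = 0: O_x − T·cos51° = 0 → O_x = 5701.84 × 0.62932 = 3588 N.
ΣF_y = 0: O_y + T·sin51° − 2000 − 3750 = 0 → O_y = 5750 − 5701.84 × 0.777146 = 1319 N.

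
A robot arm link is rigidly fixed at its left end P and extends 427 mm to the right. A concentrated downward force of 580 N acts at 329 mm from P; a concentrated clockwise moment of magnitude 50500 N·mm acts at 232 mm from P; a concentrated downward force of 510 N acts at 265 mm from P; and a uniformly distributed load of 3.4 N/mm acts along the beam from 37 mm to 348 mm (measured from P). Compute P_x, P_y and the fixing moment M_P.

Resultant of the distributed load: 3.4 × 311 = 1057.4 N at 192.5 mm from P.
ΣF_x = 0: P_x = 0.
ΣF_y = 0: P_y − 580 − 510 − 3.4·311 = 0 → P_y = 2147 N.
ΣM about P: M_P − 580·329 − 50500 − 510·265 − (3.4·311)·192.5 = 0 → M_P = 580000 N·mm.

P_x = 0, P_y = 2147 N, M_P = 580000 N·mm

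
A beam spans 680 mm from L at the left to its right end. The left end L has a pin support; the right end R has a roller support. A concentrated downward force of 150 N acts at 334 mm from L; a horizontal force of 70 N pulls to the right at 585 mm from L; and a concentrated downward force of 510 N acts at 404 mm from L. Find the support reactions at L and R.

L_x = -70.00 N, L_y = 283.3 N, R_y = 376.7 N

Moments about L: R_y·680 − 150·334 − 510·404 = 0 → R_y = 256140/680 = 376.676 ≈ 376.7 N.
ΣF_y = 0: L_y + 376.676 − 150 − 510 = 0 → L_y = 283.3 N.
ΣF_x = 0: L_x + 70 = 0 → L_x = -70.00 N.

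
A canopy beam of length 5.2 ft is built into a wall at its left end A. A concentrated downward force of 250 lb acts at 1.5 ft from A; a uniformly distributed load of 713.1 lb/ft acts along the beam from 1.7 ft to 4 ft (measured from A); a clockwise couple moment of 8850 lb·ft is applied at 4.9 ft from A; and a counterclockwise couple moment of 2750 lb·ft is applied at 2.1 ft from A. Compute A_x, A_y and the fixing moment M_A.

A_x = 0, A_y = 1890 lb, M_A = 11150 lb·ft

Resultant of the distributed load: 713.1 × 2.3 = 1640.13 lb at 2.85 ft from A.
ΣF_x = 0: A_x = 0.
ΣF_y = 0: A_y − 250 − 713.1·2.3 = 0 → A_y = 1890 lb.
ΣM about A: M_A − 250·1.5 − (713.1·2.3)·2.85 − 8850 + 2750 = 0 → M_A = 11150 lb·ft.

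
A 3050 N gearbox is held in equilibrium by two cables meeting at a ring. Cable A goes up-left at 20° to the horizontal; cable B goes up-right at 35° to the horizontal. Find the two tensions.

ΣF_x = 0: −T_A·cos20° + T_B·cos35° = 0 → T_B = 1.14715·T_A.
ΣF_y = 0: T_A·sin20° + T_B·sin35° = 3050.
Substitute: T_A·(0.34202 + 1.14715·0.573576) = 3050 → T_A = 3050.01 ≈ 3050 N.
Then T_B = 1.14715 × 3050.01 = 3499 N.

T_A = 3050 N, T_B = 3499 N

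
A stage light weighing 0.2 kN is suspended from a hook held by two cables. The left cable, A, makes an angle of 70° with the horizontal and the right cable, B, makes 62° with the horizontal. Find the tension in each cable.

ΣF_x = 0: −T_A·cos70° + T_B·cos62° = 0 → T_B = 0.728522·T_A.
ΣF_y = 0: T_A·sin70° + T_B·sin62° = 0.2.
Substitute: T_A·(0.939693 + 0.728522·0.882948) = 0.2 → T_A = 0.126347 ≈ 0.1263 kN.
Then T_B = 0.728522 × 0.126347 = 0.09205 kN.

T_A = 0.1263 kN, T_B = 0.09205 kN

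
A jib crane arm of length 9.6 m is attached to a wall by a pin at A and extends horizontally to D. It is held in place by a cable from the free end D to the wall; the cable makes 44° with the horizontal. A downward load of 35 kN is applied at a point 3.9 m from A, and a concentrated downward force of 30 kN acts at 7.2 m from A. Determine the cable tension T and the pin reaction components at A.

T = 52.86 kN, A_x = 38.02 kN, A_y = 28.28 kN

ΣM about A: T·sin44°·9.6 − 35·3.9 − 30·7.2 = 0 → T = 352.5/(9.6·0.694658) = 52.8587 ≈ 52.86 kN.
ΣF_x = 0: A_x − T·cos44° = 0 → A_x = 52.8587 × 0.71934 = 38.02 kN.
ΣF_y = 0: A_y + T·sin44° − 35 − 30 = 0 → A_y = 65 − 52.8587 × 0.694658 = 28.28 kN.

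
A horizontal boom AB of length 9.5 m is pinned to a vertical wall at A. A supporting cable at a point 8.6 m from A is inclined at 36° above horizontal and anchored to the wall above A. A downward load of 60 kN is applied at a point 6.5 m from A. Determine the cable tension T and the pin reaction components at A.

ΣM about A: T·sin36°·8.6 − 60·6.5 = 0 → T = 390/(8.6·0.587785) = 77.1521 ≈ 77.15 kN.
ΣF_x = 0: A_x − T·cos36° = 0 → A_x = 77.1521 × 0.809017 = 62.42 kN.
ΣF_y = 0: A_y + T·sin36° − 60 = 0 → A_y = 60 − 77.1521 × 0.587785 = 14.65 kN.

T = 77.15 kN, A_x = 62.42 kN, A_y = 14.65 kN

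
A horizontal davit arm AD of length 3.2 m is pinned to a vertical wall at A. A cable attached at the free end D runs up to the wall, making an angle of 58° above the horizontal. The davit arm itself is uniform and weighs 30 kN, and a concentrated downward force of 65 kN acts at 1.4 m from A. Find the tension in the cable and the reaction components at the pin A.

T = 51.22 kN, A_x = 27.14 kN, A_y = 51.56 kN

ΣM about A: T·sin58°·3.2 − 30·1.6 − 65·1.4 = 0 → T = 139/(3.2·0.848048) = 51.2206 ≈ 51.22 kN.
ΣF_x = 0: A_x − T·cos58° = 0 → A_x = 51.2206 × 0.529919 = 27.14 kN.
ΣF_y = 0: A_y + T·sin58° − 30 − 65 = 0 → A_y = 95 − 51.2206 × 0.848048 = 51.56 kN.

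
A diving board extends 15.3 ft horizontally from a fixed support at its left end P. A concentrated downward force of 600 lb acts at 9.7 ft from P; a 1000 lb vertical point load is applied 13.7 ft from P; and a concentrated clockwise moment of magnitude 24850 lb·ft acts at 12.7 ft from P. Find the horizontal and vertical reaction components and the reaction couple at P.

P_x = 0, P_y = 1600 lb, M_P = 44370 lb·ft

ΣF_x = 0: P_x = 0.
ΣF_y = 0: P_y − 600 − 1000 = 0 → P_y = 1600 lb.
ΣM about P: M_P − 600·9.7 − 1000·13.7 − 24850 = 0 → M_P = 44370 lb·ft.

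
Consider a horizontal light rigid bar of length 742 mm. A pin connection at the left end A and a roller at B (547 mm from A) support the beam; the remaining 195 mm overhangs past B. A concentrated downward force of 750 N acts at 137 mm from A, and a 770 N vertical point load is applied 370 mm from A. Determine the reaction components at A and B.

Moments about A: B_y·547 − 750·137 − 770·370 = 0 → B_y = 387650/547 = 708.684 ≈ 708.7 N.
ΣF_y = 0: A_y + 708.684 − 750 − 770 = 0 → A_y = 811.3 N.
ΣF_x = 0: no horizontal applied forces, so A_x = 0.

A_x = 0, A_y = 811.3 N, B_y = 708.7 N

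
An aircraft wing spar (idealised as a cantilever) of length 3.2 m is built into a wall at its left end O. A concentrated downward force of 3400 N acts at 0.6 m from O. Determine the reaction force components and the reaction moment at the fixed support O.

ΣF_x = 0: O_x = 0.
ΣF_y = 0: O_y − 3400 = 0 → O_y = 3400 N.
ΣM about O: M_O − 3400·0.6 = 0 → M_O = 2040 N·m.

O_x = 0, O_y = 3400 N, M_O = 2040 N·m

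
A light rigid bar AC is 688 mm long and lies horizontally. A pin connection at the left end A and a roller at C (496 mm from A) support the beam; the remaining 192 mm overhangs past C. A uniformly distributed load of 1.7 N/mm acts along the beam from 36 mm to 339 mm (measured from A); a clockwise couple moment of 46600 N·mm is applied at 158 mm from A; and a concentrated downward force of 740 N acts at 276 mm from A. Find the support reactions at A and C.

Resultant of the distributed load: 1.7 × 303 = 515.1 N at 187.5 mm from A.
Moments about A: C_y·496 − (1.7·303)·187.5 − 46600 − 740·276 = 0 → C_y = 347421.25/496 = 700.446 ≈ 700.4 N.
ΣF_y = 0: A_y + 700.446 − 1.7·303 − 740 = 0 → A_y = 554.7 N.
ΣF_x = 0: no horizontal applied forces, so A_x = 0.

A_x = 0, A_y = 554.7 N, C_y = 700.4 N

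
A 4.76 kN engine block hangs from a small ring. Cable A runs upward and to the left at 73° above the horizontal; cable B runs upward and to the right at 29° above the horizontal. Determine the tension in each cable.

ΣF_x = 0: −T_A·cos73° + T_B·cos29° = 0 → T_B = 0.334284·T_A.
ΣF_y = 0: T_A·sin73° + T_B·sin29° = 4.76.
Substitute: T_A·(0.956305 + 0.334284·0.48481) = 4.76 → T_A = 4.2562 ≈ 4.256 kN.
Then T_B = 0.334284 × 4.2562 = 1.423 kN.

T_A = 4.256 kN, T_B = 1.423 kN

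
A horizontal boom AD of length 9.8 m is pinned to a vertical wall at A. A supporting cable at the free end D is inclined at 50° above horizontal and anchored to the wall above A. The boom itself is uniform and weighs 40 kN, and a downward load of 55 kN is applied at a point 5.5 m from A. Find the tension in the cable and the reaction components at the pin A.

T = 66.40 kN, A_x = 42.68 kN, A_y = 44.13 kN

ΣM about A: T·sin50°·9.8 − 40·4.9 − 55·5.5 = 0 → T = 498.5/(9.8·0.766044) = 66.4026 ≈ 66.40 kN.
ΣF_x = 0: A_x − T·cos50° = 0 → A_x = 66.4026 × 0.642788 = 42.68 kN.
ΣF_y = 0: A_y + T·sin50° − 40 − 55 = 0 → A_y = 95 − 66.4026 × 0.766044 = 44.13 kN.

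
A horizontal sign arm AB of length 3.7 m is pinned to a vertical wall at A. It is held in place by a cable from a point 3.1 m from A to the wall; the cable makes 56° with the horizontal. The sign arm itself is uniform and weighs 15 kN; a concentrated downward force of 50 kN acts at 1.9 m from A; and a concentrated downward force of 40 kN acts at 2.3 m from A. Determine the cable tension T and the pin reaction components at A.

ΣM about A: T·sin56°·3.1 − 15·1.85 − 50·1.9 − 40·2.3 = 0 → T = 214.75/(3.1·0.829038) = 83.5597 ≈ 83.56 kN.
ΣF_x = 0: A_x − T·cos56° = 0 → A_x = 83.5597 × 0.559193 = 46.73 kN.
ΣF_y = 0: A_y + T·sin56° − 15 − 50 − 40 = 0 → A_y = 105 − 83.5597 × 0.829038 = 35.73 kN.

T = 83.56 kN, A_x = 46.73 kN, A_y = 35.73 kN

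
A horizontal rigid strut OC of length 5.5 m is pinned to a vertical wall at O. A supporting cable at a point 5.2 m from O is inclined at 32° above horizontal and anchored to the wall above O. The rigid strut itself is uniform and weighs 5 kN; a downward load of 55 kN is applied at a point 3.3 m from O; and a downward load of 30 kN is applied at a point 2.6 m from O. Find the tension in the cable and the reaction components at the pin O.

T = 99.16 kN, O_x = 84.09 kN, O_y = 37.45 kN

ΣM about O: T·sin32°·5.2 − 5·2.75 − 55·3.3 − 30·2.6 = 0 → T = 273.25/(5.2·0.529919) = 99.1625 ≈ 99.16 kN.
ΣF_x = 0: O_x − T·cos32° = 0 → O_x = 99.1625 × 0.848048 = 84.09 kN.
ΣF_y = 0: O_y + T·sin32° − 5 − 55 − 30 = 0 → O_y = 90 − 99.1625 × 0.529919 = 37.45 kN.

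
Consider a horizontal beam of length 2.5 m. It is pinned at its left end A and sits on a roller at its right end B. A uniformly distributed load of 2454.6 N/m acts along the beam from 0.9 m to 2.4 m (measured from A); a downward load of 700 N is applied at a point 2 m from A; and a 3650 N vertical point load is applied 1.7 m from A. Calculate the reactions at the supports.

Resultant of the distributed load: 2454.6 × 1.5 = 3681.9 N at 1.65 m from A.
ΣM about A: B_y·2.5 − (2454.6·1.5)·1.65 − 700·2 − 3650·1.7 = 0 → B_y = 13680.135/2.5 = 5472.05 ≈ 5472 N.
ΣF_y = 0: A_y + 5472.05 − 2454.6·1.5 − 700 − 3650 = 0 → A_y = 2560 N.
ΣF_x = 0: no horizontal applied forces, so A_x = 0.

A_x = 0, A_y = 2560 N, B_y = 5472 N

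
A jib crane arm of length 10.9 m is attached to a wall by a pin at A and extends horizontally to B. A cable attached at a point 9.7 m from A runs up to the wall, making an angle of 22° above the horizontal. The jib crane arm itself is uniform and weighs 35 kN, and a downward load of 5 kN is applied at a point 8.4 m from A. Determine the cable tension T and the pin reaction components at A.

ΣM about A: T·sin22°·9.7 − 35·5.45 − 5·8.4 = 0 → T = 232.75/(9.7·0.374607) = 64.0534 ≈ 64.05 kN.
ΣF_x = 0: A_x − T·cos22° = 0 → A_x = 64.0534 × 0.927184 = 59.39 kN.
ΣF_y = 0: A_y + T·sin22° − 35 − 5 = 0 → A_y = 40 − 64.0534 × 0.374607 = 16.01 kN.

T = 64.05 kN, A_x = 59.39 kN, A_y = 16.01 kN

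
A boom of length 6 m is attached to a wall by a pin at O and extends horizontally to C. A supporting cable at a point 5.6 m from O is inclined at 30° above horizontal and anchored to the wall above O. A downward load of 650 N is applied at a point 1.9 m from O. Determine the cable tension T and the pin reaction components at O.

T = 441.1 N, O_x = 382.0 N, O_y = 429.5 N

ΣM about O: T·sin30°·5.6 − 650·1.9 = 0 → T = 1235/(5.6·0.5) = 441.071 ≈ 441.1 N.
ΣF_x = 0: O_x − T·cos30° = 0 → O_x = 441.071 × 0.866025 = 382.0 N.
ΣF_y = 0: O_y + T·sin30° − 650 = 0 → O_y = 650 − 441.071 × 0.5 = 429.5 N.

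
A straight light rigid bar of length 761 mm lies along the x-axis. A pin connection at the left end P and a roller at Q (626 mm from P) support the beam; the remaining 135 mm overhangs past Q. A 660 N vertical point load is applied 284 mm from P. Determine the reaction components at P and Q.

P_x = 0, P_y = 360.6 N, Q_y = 299.4 N

ΣM about P: Q_y·626 − 660·284 = 0 → Q_y = 187440/626 = 299.425 ≈ 299.4 N.
ΣF_y = 0: P_y + 299.425 − 660 = 0 → P_y = 360.6 N.
ΣF_x = 0: no horizontal applied forces, so P_x = 0.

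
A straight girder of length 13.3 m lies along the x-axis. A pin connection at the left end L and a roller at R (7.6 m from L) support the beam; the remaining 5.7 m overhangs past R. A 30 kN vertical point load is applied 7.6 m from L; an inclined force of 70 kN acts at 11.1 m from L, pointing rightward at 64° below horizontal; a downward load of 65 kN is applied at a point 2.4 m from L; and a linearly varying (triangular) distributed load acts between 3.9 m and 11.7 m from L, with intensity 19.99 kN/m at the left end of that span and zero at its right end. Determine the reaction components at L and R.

L_x = -30.69 kN, L_y = 26.78 kN, R_y = 209.1 kN

Resultant of the triangular load: ½ × 19.99 × 7.8 = 77.961 kN, acting at 6.5 m from L (one-third of the span from the peak).
ΣM about L: R_y·7.6 − 30·7.6 − 70·sin64°·11.1 − 65·2.4 − (½·19.99·7.8)·6.5 = 0 → R_y = 1589.11/7.6 = 209.093 ≈ 209.1 kN.
ΣF_y = 0: L_y + 209.093 − 30 − 70·sin64° − 65 − ½·19.99·7.8 = 0 → L_y = 26.78 kN.
ΣF_x = 0: L_x + 70·cos64° = 0 → L_x = -30.69 kN.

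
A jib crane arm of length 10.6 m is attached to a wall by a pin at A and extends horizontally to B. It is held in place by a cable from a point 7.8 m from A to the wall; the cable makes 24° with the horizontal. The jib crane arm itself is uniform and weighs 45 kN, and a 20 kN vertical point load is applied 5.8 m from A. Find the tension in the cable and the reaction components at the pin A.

T = 111.7 kN, A_x = 102.1 kN, A_y = 19.55 kN

ΣM about A: T·sin24°·7.8 − 45·5.3 − 20·5.8 = 0 → T = 354.5/(7.8·0.406737) = 111.74 ≈ 111.7 kN.
ΣF_x = 0: A_x − T·cos24° = 0 → A_x = 111.74 × 0.913545 = 102.1 kN.
ΣF_y = 0: A_y + T·sin24° − 45 − 20 = 0 → A_y = 65 − 111.74 × 0.406737 = 19.55 kN.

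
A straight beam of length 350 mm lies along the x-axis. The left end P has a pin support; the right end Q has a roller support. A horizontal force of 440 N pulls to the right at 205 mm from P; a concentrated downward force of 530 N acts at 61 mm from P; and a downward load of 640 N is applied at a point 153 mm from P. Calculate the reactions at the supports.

P_x = -440.0 N, P_y = 797.9 N, Q_y = 372.1 N

Taking moments about P: Q_y·350 − 530·61 − 640·153 = 0 → Q_y = 130250/350 = 372.143 ≈ 372.1 N.
ΣF_y = 0: P_y + 372.143 − 530 − 640 = 0 → P_y = 797.9 N.
ΣF_x = 0: P_x + 440 = 0 → P_x = -440.0 N.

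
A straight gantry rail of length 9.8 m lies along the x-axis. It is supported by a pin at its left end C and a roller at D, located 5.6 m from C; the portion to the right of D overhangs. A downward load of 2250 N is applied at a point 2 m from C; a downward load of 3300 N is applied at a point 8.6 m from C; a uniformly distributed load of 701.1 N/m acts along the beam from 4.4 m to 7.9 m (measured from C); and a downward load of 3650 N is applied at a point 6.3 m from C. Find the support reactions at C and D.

C_x = 0, C_y = -1019 N, D_y = 12670 N

Resultant of the distributed load: 701.1 × 3.5 = 2453.85 N at 6.15 m from C.
ΣM about C: D_y·5.6 − 2250·2 − 3300·8.6 − (701.1·3.5)·6.15 − 3650·6.3 = 0 → D_y = 70966.1775/5.6 = 12672.5 ≈ 12670 N.
ΣF_y = 0: C_y + 12672.5 − 2250 − 3300 − 701.1·3.5 − 3650 = 0 → C_y = -1019 N.
ΣF_x = 0: no horizontal applied forces, so C_x = 0.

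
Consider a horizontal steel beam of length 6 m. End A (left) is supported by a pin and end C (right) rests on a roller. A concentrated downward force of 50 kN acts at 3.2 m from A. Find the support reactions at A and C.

Taking moments about A: C_y·6 − 50·3.2 = 0 → C_y = 160/6 = 26.6667 ≈ 26.67 kN.
ΣF_y = 0: A_y + 26.6667 − 50 = 0 → A_y = 23.33 kN.
ΣF_x = 0: no horizontal applied forces, so A_x = 0.

A_x = 0, A_y = 23.33 kN, C_y = 26.67 kN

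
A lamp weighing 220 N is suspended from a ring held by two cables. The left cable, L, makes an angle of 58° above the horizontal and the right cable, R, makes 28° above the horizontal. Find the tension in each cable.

ΣF_x = 0: −T_L·cos58° + T_R·cos28° = 0 → T_R = 0.600171·T_L.
ΣF_y = 0: T_L·sin58° + T_R·sin28° = 220.
Substitute: T_L·(0.848048 + 0.600171·0.469472) = 220 → T_L = 194.723 ≈ 194.7 N.
Then T_R = 0.600171 × 194.723 = 116.9 N.

T_L = 194.7 N, T_R = 116.9 N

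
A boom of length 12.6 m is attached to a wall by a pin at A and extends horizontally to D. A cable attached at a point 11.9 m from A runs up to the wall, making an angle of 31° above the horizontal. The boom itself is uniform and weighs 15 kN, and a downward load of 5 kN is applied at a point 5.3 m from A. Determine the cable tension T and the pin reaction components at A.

T = 19.74 kN, A_x = 16.92 kN, A_y = 9.832 kN

ΣM about A: T·sin31°·11.9 − 15·6.3 − 5·5.3 = 0 → T = 121/(11.9·0.515038) = 19.7424 ≈ 19.74 kN.
ΣF_x = 0: A_x − T·cos31° = 0 → A_x = 19.7424 × 0.857167 = 16.92 kN.
ΣF_y = 0: A_y + T·sin31° − 15 − 5 = 0 → A_y = 20 − 19.7424 × 0.515038 = 9.832 kN.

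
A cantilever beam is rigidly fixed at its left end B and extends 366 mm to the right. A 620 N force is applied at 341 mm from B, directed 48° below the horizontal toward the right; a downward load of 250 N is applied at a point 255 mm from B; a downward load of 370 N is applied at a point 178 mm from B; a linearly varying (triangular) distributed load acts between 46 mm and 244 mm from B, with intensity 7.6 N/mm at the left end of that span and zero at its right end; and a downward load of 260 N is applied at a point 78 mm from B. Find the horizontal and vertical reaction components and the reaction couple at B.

B_x = -414.9 N, B_y = 2093 N, M_B = 391300 N·mm

Resultant of the triangular load: ½ × 7.6 × 198 = 752.4 N, acting at 112 mm from B (one-third of the span from the peak).
ΣF_x = 0: B_x + 620·cos48° = 0 → B_x = -414.9 N.
ΣF_y = 0: B_y − 620·sin48° − 250 − 370 − ½·7.6·198 − 260 = 0 → B_y = 2093 N.
ΣM about B: M_B − 620·sin48°·341 − 250·255 − 370·178 − (½·7.6·198)·112 − 260·78 = 0 → M_B = 391300 N·mm.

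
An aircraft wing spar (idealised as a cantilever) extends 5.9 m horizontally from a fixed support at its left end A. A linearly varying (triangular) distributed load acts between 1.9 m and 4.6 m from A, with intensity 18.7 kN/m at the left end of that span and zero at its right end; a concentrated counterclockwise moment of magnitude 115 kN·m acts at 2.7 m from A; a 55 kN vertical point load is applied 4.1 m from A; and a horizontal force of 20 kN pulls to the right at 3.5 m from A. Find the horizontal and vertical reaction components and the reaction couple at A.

A_x = -20.00 kN, A_y = 80.25 kN, M_A = 181.2 kN·m

Resultant of the triangular load: ½ × 18.7 × 2.7 = 25.245 kN, acting at 2.8 m from A (one-third of the span from the peak).
ΣF_x = 0: A_x + 20 = 0 → A_x = -20.00 kN.
ΣF_y = 0: A_y − ½·18.7·2.7 − 55 = 0 → A_y = 80.25 kN.
ΣM about A: M_A − (½·18.7·2.7)·2.8 + 115 − 55·4.1 = 0 → M_A = 181.2 kN·m.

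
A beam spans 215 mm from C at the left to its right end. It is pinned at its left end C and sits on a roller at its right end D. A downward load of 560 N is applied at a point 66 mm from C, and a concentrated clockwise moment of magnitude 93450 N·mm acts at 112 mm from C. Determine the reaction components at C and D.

Moments about C: D_y·215 − 560·66 − 93450 = 0 → D_y = 130410/215 = 606.558 ≈ 606.6 N.
ΣF_y = 0: C_y + 606.558 − 560 = 0 → C_y = -46.56 N.
ΣF_x = 0: no horizontal applied forces, so C_x = 0.

C_x = 0, C_y = -46.56 N, D_y = 606.6 N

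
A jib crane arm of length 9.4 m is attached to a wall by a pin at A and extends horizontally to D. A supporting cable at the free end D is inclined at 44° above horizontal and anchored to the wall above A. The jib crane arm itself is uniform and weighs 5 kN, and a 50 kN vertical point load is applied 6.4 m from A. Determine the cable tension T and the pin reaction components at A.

T = 52.61 kN, A_x = 37.84 kN, A_y = 18.46 kN

ΣM about A: T·sin44°·9.4 − 5·4.7 − 50·6.4 = 0 → T = 343.5/(9.4·0.694658) = 52.6051 ≈ 52.61 kN.
ΣF_x = 0: A_x − T·cos44° = 0 → A_x = 52.6051 × 0.71934 = 37.84 kN.
ΣF_y = 0: A_y + T·sin44° − 5 − 50 = 0 → A_y = 55 − 52.6051 × 0.694658 = 18.46 kN.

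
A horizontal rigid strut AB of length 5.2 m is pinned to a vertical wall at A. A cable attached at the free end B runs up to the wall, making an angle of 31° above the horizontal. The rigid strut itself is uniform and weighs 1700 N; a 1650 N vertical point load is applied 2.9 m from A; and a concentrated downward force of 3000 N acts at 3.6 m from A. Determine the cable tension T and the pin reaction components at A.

ΣM about A: T·sin31°·5.2 − 1700·2.6 − 1650·2.9 − 3000·3.6 = 0 → T = 20005/(5.2·0.515038) = 7469.58 ≈ 7470 N.
ΣF_x = 0: A_x − T·cos31° = 0 → A_x = 7469.58 × 0.857167 = 6403 N.
ΣF_y = 0: A_y + T·sin31° − 1700 − 1650 − 3000 = 0 → A_y = 6350 − 7469.58 × 0.515038 = 2503 N.

T = 7470 N, A_x = 6403 N, A_y = 2503 N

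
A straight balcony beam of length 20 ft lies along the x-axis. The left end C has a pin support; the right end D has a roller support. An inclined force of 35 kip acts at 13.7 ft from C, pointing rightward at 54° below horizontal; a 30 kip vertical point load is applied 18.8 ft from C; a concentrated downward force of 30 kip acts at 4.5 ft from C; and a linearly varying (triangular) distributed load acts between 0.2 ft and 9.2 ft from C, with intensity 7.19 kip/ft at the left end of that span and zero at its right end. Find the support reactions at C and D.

C_x = -20.57 kip, C_y = 61.15 kip, D_y = 59.52 kip

Resultant of the triangular load: ½ × 7.19 × 9 = 32.355 kip, acting at 3.2 ft from C (one-third of the span from the peak).
Moments about C: D_y·20 − 35·sin54°·13.7 − 30·18.8 − 30·4.5 − (½·7.19·9)·3.2 = 0 → D_y = 1190.46/20 = 59.523 ≈ 59.52 kip.
ΣF_y = 0: C_y + 59.523 − 35·sin54° − 30 − 30 − ½·7.19·9 = 0 → C_y = 61.15 kip.
ΣF_x = 0: C_x + 35·cos54° = 0 → C_x = -20.57 kip.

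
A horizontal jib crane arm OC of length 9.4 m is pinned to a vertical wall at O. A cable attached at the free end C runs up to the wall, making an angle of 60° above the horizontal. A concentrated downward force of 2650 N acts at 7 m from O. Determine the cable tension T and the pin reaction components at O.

T = 2279 N, O_x = 1139 N, O_y = 676.6 N

ΣM about O: T·sin60°·9.4 − 2650·7 = 0 → T = 18550/(9.4·0.866025) = 2278.69 ≈ 2279 N.
ΣF_x = 0: O_x − T·cos60° = 0 → O_x = 2278.69 × 0.5 = 1139 N.
ΣF_y = 0: O_y + T·sin60° − 2650 = 0 → O_y = 2650 − 2278.69 × 0.866025 = 676.6 N.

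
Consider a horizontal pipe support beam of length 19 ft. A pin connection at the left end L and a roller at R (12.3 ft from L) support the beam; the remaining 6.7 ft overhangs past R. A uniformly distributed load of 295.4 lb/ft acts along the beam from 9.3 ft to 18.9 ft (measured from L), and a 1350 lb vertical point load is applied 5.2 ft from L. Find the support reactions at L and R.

L_x = 0, L_y = 364.3 lb, R_y = 3822 lb

Resultant of the distributed load: 295.4 × 9.6 = 2835.84 lb at 14.1 ft from L.
Moments about L: R_y·12.3 − (295.4·9.6)·14.1 − 1350·5.2 = 0 → R_y = 47005.344/12.3 = 3821.57 ≈ 3822 lb.
ΣF_y = 0: L_y + 3821.57 − 295.4·9.6 − 1350 = 0 → L_y = 364.3 lb.
ΣF_x = 0: no horizontal applied forces, so L_x = 0.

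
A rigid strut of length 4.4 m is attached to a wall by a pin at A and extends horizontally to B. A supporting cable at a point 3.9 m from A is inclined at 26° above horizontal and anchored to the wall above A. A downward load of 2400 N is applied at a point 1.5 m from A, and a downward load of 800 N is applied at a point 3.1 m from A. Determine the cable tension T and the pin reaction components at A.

ΣM about A: T·sin26°·3.9 − 2400·1.5 − 800·3.1 = 0 → T = 6080/(3.9·0.438371) = 3556.29 ≈ 3556 N.
ΣF_x = 0: A_x − T·cos26° = 0 → A_x = 3556.29 × 0.898794 = 3196 N.
ΣF_y = 0: A_y + T·sin26° − 2400 − 800 = 0 → A_y = 3200 − 3556.29 × 0.438371 = 1641 N.

T = 3556 N, A_x = 3196 N, A_y = 1641 N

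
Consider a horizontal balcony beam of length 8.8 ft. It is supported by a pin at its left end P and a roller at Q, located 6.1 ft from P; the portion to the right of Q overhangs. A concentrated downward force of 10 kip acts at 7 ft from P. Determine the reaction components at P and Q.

ΣM about P: Q_y·6.1 − 10·7 = 0 → Q_y = 70/6.1 = 11.4754 ≈ 11.48 kip.
ΣF_y = 0: P_y + 11.4754 − 10 = 0 → P_y = -1.475 kip.
ΣF_x = 0: no horizontal applied forces, so P_x = 0.

P_x = 0, P_y = -1.475 kip, Q_y = 11.48 kip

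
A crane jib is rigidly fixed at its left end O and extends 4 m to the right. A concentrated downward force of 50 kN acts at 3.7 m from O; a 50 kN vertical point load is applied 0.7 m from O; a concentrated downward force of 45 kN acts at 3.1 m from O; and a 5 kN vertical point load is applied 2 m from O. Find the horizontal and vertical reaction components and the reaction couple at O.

ΣF_x = 0: O_x = 0.
ΣF_y = 0: O_y − 50 − 50 − 45 − 5 = 0 → O_y = 150.0 kN.
ΣM about O: M_O − 50·3.7 − 50·0.7 − 45·3.1 − 5·2 = 0 → M_O = 369.5 kN·m.

O_x = 0, O_y = 150.0 kN, M_O = 369.5 kN·m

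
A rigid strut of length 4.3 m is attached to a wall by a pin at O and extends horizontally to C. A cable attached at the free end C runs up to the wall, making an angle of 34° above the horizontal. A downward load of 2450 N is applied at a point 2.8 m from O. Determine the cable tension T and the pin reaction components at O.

ΣM about O: T·sin34°·4.3 − 2450·2.8 = 0 → T = 6860/(4.3·0.559193) = 2852.95 ≈ 2853 N.
ΣF_x = 0: O_x − T·cos34° = 0 → O_x = 2852.95 × 0.829038 = 2365 N.
ΣF_y = 0: O_y + T·sin34° − 2450 = 0 → O_y = 2450 − 2852.95 × 0.559193 = 854.7 N.

T = 2853 N, O_x = 2365 N, O_y = 854.7 N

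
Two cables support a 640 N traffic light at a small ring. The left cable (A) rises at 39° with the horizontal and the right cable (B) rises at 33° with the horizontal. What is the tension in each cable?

ΣF_x = 0: −T_A·cos39° + T_B·cos33° = 0 → T_B = 0.92664·T_A.
ΣF_y = 0: T_A·sin39° + T_B·sin33° = 640.
Substitute: T_A·(0.62932 + 0.92664·0.544639) = 640 → T_A = 564.372 ≈ 564.4 N.
Then T_B = 0.92664 × 564.372 = 523.0 N.

T_A = 564.4 N, T_B = 523.0 N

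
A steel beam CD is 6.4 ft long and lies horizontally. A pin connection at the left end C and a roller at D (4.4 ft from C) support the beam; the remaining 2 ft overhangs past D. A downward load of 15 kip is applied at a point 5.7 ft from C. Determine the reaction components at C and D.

ΣM about C: D_y·4.4 − 15·5.7 = 0 → D_y = 85.5/4.4 = 19.4318 ≈ 19.43 kip.
ΣF_y = 0: C_y + 19.4318 − 15 = 0 → C_y = -4.432 kip.
ΣF_x = 0: no horizontal applied forces, so C_x = 0.

C_x = 0, C_y = -4.432 kip, D_y = 19.43 kip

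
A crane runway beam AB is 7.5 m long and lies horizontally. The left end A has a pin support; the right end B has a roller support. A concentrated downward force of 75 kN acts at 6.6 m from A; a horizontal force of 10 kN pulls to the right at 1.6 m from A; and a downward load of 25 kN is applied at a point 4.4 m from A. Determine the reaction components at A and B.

A_x = -10.00 kN, A_y = 19.33 kN, B_y = 80.67 kN

Taking moments about A: B_y·7.5 − 75·6.6 − 25·4.4 = 0 → B_y = 605/7.5 = 80.6667 ≈ 80.67 kN.
ΣF_y = 0: A_y + 80.6667 − 75 − 25 = 0 → A_y = 19.33 kN.
ΣF_x = 0: A_x + 10 = 0 → A_x = -10.00 kN.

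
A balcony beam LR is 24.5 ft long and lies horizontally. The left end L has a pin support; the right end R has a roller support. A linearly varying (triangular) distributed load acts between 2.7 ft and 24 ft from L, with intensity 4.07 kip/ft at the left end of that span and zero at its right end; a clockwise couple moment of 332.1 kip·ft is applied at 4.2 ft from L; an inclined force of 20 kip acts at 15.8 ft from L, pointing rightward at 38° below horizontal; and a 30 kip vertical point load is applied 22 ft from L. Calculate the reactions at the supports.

Resultant of the triangular load: ½ × 4.07 × 21.3 = 43.3455 kip, acting at 9.8 ft from L (one-third of the span from the peak).
Taking moments about L: R_y·24.5 − (½·4.07·21.3)·9.8 − 332.1 − 20·sin38°·15.8 − 30·22 = 0 → R_y = 1611.43/24.5 = 65.7727 ≈ 65.77 kip.
ΣF_y = 0: L_y + 65.7727 − ½·4.07·21.3 − 20·sin38° − 30 = 0 → L_y = 19.89 kip.
ΣF_x = 0: L_x + 20·cos38° = 0 → L_x = -15.76 kip.

L_x = -15.76 kip, L_y = 19.89 kip, R_y = 65.77 kip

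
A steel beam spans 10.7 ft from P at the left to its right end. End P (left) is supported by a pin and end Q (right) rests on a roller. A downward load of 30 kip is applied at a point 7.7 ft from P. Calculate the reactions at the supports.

ΣM about P: Q_y·10.7 − 30·7.7 = 0 → Q_y = 231/10.7 = 21.5888 ≈ 21.59 kip.
ΣF_y = 0: P_y + 21.5888 − 30 = 0 → P_y = 8.411 kip.
ΣF_x = 0: no horizontal applied forces, so P_x = 0.

P_x = 0, P_y = 8.411 kip, Q_y = 21.59 kip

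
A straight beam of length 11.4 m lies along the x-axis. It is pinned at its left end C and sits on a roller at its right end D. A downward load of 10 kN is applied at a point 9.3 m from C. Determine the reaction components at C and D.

Moments about C: D_y·11.4 − 10·9.3 = 0 → D_y = 93/11.4 = 8.15789 ≈ 8.158 kN.
ΣF_y = 0: C_y + 8.15789 − 10 = 0 → C_y = 1.842 kN.
ΣF_x = 0: no horizontal applied forces, so C_x = 0.

C_x = 0, C_y = 1.842 kN, D_y = 8.158 kN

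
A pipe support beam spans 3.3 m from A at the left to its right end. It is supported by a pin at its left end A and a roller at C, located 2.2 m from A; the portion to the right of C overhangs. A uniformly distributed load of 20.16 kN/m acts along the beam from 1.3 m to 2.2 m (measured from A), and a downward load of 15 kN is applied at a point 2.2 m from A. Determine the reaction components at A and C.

Resultant of the distributed load: 20.16 × 0.9 = 18.144 kN at 1.75 m from A.
ΣM about A: C_y·2.2 − (20.16·0.9)·1.75 − 15·2.2 = 0 → C_y = 64.752/2.2 = 29.4327 ≈ 29.43 kN.
ΣF_y = 0: A_y + 29.4327 − 20.16·0.9 − 15 = 0 → A_y = 3.711 kN.
ΣF_x = 0: no horizontal applied forces, so A_x = 0.

A_x = 0, A_y = 3.711 kN, C_y = 29.43 kN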